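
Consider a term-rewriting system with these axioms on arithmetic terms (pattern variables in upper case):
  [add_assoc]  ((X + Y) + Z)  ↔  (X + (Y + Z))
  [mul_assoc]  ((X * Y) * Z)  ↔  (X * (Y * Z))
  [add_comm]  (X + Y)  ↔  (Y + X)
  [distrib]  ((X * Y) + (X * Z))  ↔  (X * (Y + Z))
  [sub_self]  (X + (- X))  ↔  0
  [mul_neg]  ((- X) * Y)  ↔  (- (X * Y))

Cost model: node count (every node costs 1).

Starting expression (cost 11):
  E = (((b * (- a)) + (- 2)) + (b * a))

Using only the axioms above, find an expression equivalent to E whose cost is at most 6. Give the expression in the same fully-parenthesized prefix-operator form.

((- 2) + (b * 0))   [cost 6]

step 1: add_assoc (→) rewrites (((b * (- a)) + (- 2)) + (b * a)) into ((b * (- a)) + ((- 2) + (b * a)))
step 2: add_comm (→) rewrites ((- 2) + (b * a)) into ((b * a) + (- 2)), now ((b * (- a)) + ((b * a) + (- 2)))
step 3: add_comm (→) rewrites ((b * (- a)) + ((b * a) + (- 2))) into (((b * a) + (- 2)) + (b * (- a)))
step 4: add_assoc (→) rewrites (((b * a) + (- 2)) + (b * (- a))) into ((b * a) + ((- 2) + (b * (- a))))
step 5: add_comm (→) rewrites ((b * a) + ((- 2) + (b * (- a)))) into (((- 2) + (b * (- a))) + (b * a))
step 6: add_assoc (→) rewrites (((- 2) + (b * (- a))) + (b * a)) into ((- 2) + ((b * (- a)) + (b * a)))
step 7: add_comm (→) rewrites ((- 2) + ((b * (- a)) + (b * a))) into (((b * (- a)) + (b * a)) + (- 2))
step 8: add_comm (→) rewrites ((b * (- a)) + (b * a)) into ((b * a) + (b * (- a))), now (((b * a) + (b * (- a))) + (- 2))
step 9: distrib (→) rewrites ((b * a) + (b * (- a))) into (b * (a + (- a))), now ((b * (a + (- a))) + (- 2))
step 10: add_comm (→) rewrites ((b * (a + (- a))) + (- 2)) into ((- 2) + (b * (a + (- a))))
step 11: sub_self (→) rewrites (a + (- a)) into 0, reaching cost 6 (bound 6)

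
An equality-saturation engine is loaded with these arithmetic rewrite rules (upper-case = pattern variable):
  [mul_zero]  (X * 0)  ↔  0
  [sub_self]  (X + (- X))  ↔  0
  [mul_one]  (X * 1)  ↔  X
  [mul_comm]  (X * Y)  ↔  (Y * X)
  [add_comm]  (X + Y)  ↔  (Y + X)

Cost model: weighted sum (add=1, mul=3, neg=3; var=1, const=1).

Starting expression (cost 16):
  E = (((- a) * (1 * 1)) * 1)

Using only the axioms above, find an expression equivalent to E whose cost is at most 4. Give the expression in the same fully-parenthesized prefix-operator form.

step 1: mul_one (→) rewrites (1 * 1) into 1, now (((- a) * 1) * 1)
step 2: mul_one (→) rewrites ((- a) * 1) into (- a), now ((- a) * 1)
step 3: mul_one (→) rewrites ((- a) * 1) into (- a), reaching cost 4 (bound 4)

(- a)   [cost 4]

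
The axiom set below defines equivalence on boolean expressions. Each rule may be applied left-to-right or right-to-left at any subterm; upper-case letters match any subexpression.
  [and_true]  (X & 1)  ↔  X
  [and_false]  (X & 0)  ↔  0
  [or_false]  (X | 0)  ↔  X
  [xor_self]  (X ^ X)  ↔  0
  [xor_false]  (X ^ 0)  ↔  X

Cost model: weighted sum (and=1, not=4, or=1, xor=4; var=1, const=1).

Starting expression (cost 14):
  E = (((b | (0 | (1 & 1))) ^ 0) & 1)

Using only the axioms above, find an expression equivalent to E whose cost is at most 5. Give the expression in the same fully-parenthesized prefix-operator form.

(b | (0 | 1))   [cost 5]

step 1: xor_false (→) rewrites ((b | (0 | (1 & 1))) ^ 0) into (b | (0 | (1 & 1))), now ((b | (0 | (1 & 1))) & 1)
step 2: and_true (→) rewrites (1 & 1) into 1, now ((b | (0 | 1)) & 1)
step 3: and_true (→) rewrites ((b | (0 | 1)) & 1) into (b | (0 | 1)), reaching cost 5 (bound 5)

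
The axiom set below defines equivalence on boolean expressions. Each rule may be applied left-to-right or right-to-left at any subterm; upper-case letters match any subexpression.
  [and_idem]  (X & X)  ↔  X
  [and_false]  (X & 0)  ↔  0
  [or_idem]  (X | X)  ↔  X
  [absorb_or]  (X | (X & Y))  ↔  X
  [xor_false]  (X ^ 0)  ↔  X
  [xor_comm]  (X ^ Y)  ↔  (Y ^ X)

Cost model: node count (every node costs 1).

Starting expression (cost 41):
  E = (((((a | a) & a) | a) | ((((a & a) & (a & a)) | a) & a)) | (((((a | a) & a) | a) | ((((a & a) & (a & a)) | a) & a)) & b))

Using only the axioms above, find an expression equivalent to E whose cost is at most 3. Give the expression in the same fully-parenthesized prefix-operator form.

(a | a)   [cost 3]

(1) (((((a | a) & a) | a) | ((((a & a) & (a & a)) | a) & a)) | (((((a | a) & a) | a) | ((((a & a) & (a & a)) | a) & a)) & b))  =[absorb_or →]=  ((((a | a) & a) | a) | ((((a & a) & (a & a)) | a) & a))
(2) (a | a)  =[or_idem →]=  a    ⊢ (((a & a) | a) | ((((a & a) & (a & a)) | a) & a))
(3) ((a & a) & (a & a))  =[and_idem →]=  (a & a)    ⊢ (((a & a) | a) | (((a & a) | a) & a))
(4) (((a & a) | a) | (((a & a) | a) & a))  =[absorb_or →]=  ((a & a) | a)
(5) (a & a)  =[and_idem →]=  a    ⊢ cost 3, within 3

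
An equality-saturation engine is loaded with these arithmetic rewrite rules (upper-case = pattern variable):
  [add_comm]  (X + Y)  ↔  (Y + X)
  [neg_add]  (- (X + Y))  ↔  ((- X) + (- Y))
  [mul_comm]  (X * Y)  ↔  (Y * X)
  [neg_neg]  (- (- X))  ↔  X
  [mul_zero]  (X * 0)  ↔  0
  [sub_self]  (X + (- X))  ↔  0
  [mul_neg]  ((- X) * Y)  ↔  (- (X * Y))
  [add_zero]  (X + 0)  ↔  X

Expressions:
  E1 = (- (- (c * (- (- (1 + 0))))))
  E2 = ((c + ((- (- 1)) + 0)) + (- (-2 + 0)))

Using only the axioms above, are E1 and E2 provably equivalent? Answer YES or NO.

NO

The axioms are sound identities: if E1 ↔* E2 then E1 and E2 evaluate identically under any assignment.
Under c=0: E1 evaluates to 0, E2 to 3. Distinct ⇒ no rewrite sequence connects them.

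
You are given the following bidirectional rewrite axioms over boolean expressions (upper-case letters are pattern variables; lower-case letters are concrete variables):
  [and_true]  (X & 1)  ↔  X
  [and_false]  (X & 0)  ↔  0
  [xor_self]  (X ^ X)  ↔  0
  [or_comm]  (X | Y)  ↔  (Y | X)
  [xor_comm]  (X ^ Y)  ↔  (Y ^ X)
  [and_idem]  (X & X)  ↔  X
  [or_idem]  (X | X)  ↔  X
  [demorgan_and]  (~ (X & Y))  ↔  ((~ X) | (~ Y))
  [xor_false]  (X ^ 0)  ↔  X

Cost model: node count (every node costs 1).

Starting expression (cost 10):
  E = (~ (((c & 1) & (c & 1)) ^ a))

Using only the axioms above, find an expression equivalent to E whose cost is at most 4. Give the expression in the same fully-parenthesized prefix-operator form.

(~ (c ^ a))   [cost 4]

(1) ((c & 1) & (c & 1))  =[and_idem →]=  (c & 1)    ⊢ (~ ((c & 1) ^ a))
(2) (c & 1)  =[and_true →]=  c    ⊢ cost 4, within 4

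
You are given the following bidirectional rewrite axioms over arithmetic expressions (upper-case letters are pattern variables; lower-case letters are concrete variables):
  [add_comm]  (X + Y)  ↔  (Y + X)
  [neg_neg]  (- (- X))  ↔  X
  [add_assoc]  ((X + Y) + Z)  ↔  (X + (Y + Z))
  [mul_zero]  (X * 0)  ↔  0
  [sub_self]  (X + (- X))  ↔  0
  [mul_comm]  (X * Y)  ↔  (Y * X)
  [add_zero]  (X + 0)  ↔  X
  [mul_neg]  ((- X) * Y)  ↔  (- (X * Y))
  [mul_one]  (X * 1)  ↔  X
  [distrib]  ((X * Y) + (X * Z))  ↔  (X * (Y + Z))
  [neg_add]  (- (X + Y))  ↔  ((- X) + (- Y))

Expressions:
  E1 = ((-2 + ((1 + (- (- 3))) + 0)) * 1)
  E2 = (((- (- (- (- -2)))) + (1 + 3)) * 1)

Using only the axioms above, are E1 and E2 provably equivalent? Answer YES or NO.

YES

step 1: neg_neg (→) rewrites (- (- 3)) into 3, now ((-2 + ((1 + 3) + 0)) * 1)
step 2: mul_one (→) rewrites ((-2 + ((1 + 3) + 0)) * 1) into (-2 + ((1 + 3) + 0))
step 3: add_zero (→) rewrites ((1 + 3) + 0) into (1 + 3), now (-2 + (1 + 3))
step 4: neg_neg (←) rewrites -2 into (- (- -2)), now ((- (- -2)) + (1 + 3))
step 5: mul_one (←) rewrites ((- (- -2)) + (1 + 3)) into (((- (- -2)) + (1 + 3)) * 1)
step 6: neg_neg (←) rewrites -2 into (- (- -2)), which is E2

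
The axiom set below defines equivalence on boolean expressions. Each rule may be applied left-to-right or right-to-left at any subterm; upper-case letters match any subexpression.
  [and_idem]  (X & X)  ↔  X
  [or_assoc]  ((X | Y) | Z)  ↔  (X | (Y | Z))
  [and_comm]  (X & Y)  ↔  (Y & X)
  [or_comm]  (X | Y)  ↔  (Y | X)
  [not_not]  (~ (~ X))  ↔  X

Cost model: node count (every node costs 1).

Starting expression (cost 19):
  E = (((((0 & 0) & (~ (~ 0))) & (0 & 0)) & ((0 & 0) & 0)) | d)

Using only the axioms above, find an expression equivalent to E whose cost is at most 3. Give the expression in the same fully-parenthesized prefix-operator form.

(1) (~ (~ 0))  =[not_not →]=  0    ⊢ (((((0 & 0) & 0) & (0 & 0)) & ((0 & 0) & 0)) | d)
(2) (0 & 0)  =[and_idem →]=  0    ⊢ ((((0 & 0) & (0 & 0)) & ((0 & 0) & 0)) | d)
(3) (0 & 0)  =[and_idem →]=  0    ⊢ ((((0 & 0) & 0) & ((0 & 0) & 0)) | d)
(4) (((0 & 0) & 0) & ((0 & 0) & 0))  =[and_idem →]=  ((0 & 0) & 0)    ⊢ (((0 & 0) & 0) | d)
(5) ((0 & 0) & 0)  =[and_comm →]=  (0 & (0 & 0))    ⊢ ((0 & (0 & 0)) | d)
(6) (0 & 0)  =[and_idem →]=  0    ⊢ ((0 & 0) | d)
(7) (0 & 0)  =[and_idem →]=  0    ⊢ cost 3, within 3

(0 | d)   [cost 3]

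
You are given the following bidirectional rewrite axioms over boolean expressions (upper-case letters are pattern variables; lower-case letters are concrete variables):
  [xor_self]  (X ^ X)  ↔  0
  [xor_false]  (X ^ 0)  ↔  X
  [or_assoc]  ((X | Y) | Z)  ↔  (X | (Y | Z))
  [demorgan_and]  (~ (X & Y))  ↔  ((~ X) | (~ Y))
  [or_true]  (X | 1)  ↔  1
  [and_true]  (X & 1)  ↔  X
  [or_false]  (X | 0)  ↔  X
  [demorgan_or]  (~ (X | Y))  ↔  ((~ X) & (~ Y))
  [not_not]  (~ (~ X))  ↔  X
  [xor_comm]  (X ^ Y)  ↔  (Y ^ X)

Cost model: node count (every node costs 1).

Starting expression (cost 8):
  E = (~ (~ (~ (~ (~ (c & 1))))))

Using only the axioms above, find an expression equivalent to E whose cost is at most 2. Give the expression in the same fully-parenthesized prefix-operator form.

(~ c)   [cost 2]

1. [not_not →] (~ (~ (~ (~ (c & 1)))))  →  (~ (~ (c & 1)));  E = (~ (~ (~ (c & 1))))
2. [and_true →] (c & 1)  →  c;  E = (~ (~ (~ c)))
3. [not_not →] (~ (~ (~ c)))  →  (~ c);  cost 2 ≤ 2, done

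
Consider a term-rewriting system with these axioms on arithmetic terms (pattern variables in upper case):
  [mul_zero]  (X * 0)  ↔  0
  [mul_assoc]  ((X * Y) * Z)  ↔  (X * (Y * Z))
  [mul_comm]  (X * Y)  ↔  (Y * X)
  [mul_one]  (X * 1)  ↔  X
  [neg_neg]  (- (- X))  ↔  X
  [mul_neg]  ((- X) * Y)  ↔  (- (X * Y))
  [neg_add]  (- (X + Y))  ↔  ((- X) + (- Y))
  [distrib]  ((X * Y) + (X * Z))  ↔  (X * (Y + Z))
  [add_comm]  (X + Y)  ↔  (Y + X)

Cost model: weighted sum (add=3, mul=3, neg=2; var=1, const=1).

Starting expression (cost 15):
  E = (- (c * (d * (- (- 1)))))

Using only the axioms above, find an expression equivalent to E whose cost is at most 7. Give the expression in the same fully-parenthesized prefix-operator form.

(- (d * c))   [cost 7]

1. [mul_comm →] (c * (d * (- (- 1))))  →  ((d * (- (- 1))) * c);  E = (- ((d * (- (- 1))) * c))
2. [neg_neg →] (- (- 1))  →  1;  E = (- ((d * 1) * c))
3. [mul_one →] (d * 1)  →  d;  cost 7 ≤ 7, done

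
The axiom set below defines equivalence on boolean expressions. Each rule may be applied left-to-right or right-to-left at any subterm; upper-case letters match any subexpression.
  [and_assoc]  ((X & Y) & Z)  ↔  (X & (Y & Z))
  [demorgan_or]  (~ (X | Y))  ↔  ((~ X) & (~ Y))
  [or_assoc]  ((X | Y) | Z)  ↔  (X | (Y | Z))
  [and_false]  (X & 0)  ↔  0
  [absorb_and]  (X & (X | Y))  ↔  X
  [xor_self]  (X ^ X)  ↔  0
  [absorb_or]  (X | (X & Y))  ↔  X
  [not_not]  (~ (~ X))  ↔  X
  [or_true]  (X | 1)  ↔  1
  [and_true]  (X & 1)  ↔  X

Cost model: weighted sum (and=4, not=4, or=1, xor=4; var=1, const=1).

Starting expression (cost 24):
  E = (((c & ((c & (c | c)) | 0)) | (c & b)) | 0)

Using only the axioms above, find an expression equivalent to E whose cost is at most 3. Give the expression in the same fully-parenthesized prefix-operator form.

(c | 0)   [cost 3]

(1) (c & (c | c))  =[absorb_and →]=  c    ⊢ (((c & (c | 0)) | (c & b)) | 0)
(2) (c & (c | 0))  =[absorb_and →]=  c    ⊢ ((c | (c & b)) | 0)
(3) (c | (c & b))  =[absorb_or →]=  c    ⊢ cost 3, within 3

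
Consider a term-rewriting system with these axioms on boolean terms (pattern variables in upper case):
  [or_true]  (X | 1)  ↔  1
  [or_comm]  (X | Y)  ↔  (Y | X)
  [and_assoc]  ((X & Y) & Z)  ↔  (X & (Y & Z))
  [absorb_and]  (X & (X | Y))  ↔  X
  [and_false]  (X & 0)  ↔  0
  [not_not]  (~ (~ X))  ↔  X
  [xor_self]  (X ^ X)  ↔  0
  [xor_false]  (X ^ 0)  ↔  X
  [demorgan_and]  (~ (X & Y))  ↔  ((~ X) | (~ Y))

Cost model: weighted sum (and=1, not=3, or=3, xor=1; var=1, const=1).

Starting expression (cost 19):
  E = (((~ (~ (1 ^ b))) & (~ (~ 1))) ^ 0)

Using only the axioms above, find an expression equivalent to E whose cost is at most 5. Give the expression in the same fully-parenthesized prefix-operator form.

(1) (((~ (~ (1 ^ b))) & (~ (~ 1))) ^ 0)  =[xor_false →]=  ((~ (~ (1 ^ b))) & (~ (~ 1)))
(2) (~ (~ 1))  =[not_not →]=  1    ⊢ ((~ (~ (1 ^ b))) & 1)
(3) (~ (~ (1 ^ b)))  =[not_not →]=  (1 ^ b)    ⊢ cost 5, within 5

((1 ^ b) & 1)   [cost 5]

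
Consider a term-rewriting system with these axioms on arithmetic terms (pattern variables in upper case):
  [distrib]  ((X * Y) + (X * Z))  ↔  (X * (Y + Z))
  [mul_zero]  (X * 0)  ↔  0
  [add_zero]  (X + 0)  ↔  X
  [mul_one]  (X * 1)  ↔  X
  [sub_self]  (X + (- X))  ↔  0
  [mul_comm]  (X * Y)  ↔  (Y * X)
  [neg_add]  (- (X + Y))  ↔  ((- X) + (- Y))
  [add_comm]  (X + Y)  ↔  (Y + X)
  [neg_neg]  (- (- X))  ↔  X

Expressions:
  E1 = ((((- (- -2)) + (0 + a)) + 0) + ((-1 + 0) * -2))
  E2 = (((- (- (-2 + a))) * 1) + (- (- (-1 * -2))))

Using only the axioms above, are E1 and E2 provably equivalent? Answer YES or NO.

YES

(1) (((- (- -2)) + (0 + a)) + 0)  =[add_zero →]=  ((- (- -2)) + (0 + a))    ⊢ (((- (- -2)) + (0 + a)) + ((-1 + 0) * -2))
(2) (- (- -2))  =[neg_neg →]=  -2    ⊢ ((-2 + (0 + a)) + ((-1 + 0) * -2))
(3) (0 + a)  =[add_comm →]=  (a + 0)    ⊢ ((-2 + (a + 0)) + ((-1 + 0) * -2))
(4) (-1 + 0)  =[add_zero →]=  -1    ⊢ ((-2 + (a + 0)) + (-1 * -2))
(5) (a + 0)  =[add_zero →]=  a    ⊢ ((-2 + a) + (-1 * -2))
(6) (-2 + a)  =[neg_neg ←]=  (- (- (-2 + a)))    ⊢ ((- (- (-2 + a))) + (-1 * -2))
(7) (- (- (-2 + a)))  =[mul_one ←]=  ((- (- (-2 + a))) * 1)    ⊢ (((- (- (-2 + a))) * 1) + (-1 * -2))
(8) (-1 * -2)  =[neg_neg ←]=  (- (- (-1 * -2)))    ⊢ E2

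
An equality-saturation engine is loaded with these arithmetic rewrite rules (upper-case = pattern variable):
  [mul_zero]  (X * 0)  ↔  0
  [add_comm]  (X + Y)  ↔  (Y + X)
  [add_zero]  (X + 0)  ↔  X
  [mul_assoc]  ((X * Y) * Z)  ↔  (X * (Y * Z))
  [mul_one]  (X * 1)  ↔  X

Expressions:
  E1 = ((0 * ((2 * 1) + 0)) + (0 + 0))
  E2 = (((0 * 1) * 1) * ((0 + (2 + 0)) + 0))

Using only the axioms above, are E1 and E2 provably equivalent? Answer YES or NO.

YES

step 1: add_zero (→) rewrites (0 + 0) into 0, now ((0 * ((2 * 1) + 0)) + 0)
step 2: mul_one (→) rewrites (2 * 1) into 2, now ((0 * (2 + 0)) + 0)
step 3: add_zero (→) rewrites ((0 * (2 + 0)) + 0) into (0 * (2 + 0))
step 4: add_comm (→) rewrites (2 + 0) into (0 + 2), now (0 * (0 + 2))
step 5: mul_one (←) rewrites 0 into (0 * 1), now ((0 * 1) * (0 + 2))
step 6: mul_one (←) rewrites 0 into (0 * 1), now (((0 * 1) * 1) * (0 + 2))
step 7: add_zero (←) rewrites (0 + 2) into ((0 + 2) + 0), now (((0 * 1) * 1) * ((0 + 2) + 0))
step 8: add_zero (←) rewrites 2 into (2 + 0), which is E2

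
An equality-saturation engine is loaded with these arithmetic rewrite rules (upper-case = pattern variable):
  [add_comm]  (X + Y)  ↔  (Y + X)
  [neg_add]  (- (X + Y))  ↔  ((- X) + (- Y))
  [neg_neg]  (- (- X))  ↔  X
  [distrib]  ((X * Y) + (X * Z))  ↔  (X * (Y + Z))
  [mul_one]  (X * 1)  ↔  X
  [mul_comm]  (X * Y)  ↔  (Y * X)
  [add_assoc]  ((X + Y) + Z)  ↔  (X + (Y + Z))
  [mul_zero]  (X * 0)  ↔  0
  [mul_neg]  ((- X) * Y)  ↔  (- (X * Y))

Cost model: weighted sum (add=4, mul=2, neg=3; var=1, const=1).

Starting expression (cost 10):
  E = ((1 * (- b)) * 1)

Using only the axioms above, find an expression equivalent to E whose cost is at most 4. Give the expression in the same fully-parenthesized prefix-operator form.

(- b)   [cost 4]

(1) ((1 * (- b)) * 1)  =[mul_one →]=  (1 * (- b))
(2) (1 * (- b))  =[mul_comm →]=  ((- b) * 1)
(3) ((- b) * 1)  =[mul_neg →]=  (- (b * 1))
(4) (b * 1)  =[mul_one →]=  b    ⊢ cost 4, within 4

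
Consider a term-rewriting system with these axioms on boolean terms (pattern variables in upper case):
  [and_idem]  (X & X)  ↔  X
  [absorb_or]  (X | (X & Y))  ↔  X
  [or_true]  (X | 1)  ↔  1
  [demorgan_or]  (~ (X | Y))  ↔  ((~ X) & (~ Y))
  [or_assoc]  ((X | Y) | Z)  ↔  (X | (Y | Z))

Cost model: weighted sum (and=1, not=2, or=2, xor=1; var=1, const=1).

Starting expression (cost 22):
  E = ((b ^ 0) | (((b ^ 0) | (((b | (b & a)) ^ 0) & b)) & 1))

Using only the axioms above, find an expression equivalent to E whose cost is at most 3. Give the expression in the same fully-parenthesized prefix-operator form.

(b ^ 0)   [cost 3]

step 1: absorb_or (→) rewrites (b | (b & a)) into b, now ((b ^ 0) | (((b ^ 0) | ((b ^ 0) & b)) & 1))
step 2: absorb_or (→) rewrites ((b ^ 0) | ((b ^ 0) & b)) into (b ^ 0), now ((b ^ 0) | ((b ^ 0) & 1))
step 3: absorb_or (→) rewrites ((b ^ 0) | ((b ^ 0) & 1)) into (b ^ 0), reaching cost 3 (bound 3)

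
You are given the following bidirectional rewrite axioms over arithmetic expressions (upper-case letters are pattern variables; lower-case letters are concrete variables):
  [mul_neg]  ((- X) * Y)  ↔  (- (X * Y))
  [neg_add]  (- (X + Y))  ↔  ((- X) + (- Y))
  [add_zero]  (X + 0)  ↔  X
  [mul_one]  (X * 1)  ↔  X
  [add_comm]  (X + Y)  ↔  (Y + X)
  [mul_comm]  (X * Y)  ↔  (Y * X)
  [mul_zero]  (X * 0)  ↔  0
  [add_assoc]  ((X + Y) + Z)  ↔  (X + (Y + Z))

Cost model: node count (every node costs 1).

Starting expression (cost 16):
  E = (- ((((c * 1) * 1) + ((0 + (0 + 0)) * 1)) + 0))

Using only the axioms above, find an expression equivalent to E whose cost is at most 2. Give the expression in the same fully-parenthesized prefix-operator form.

(- c)   [cost 2]

(1) (0 + 0)  =[add_zero →]=  0    ⊢ (- ((((c * 1) * 1) + ((0 + 0) * 1)) + 0))
(2) (0 + 0)  =[add_zero →]=  0    ⊢ (- ((((c * 1) * 1) + (0 * 1)) + 0))
(3) ((c * 1) * 1)  =[mul_one →]=  (c * 1)    ⊢ (- (((c * 1) + (0 * 1)) + 0))
(4) (0 * 1)  =[mul_one →]=  0    ⊢ (- (((c * 1) + 0) + 0))
(5) ((c * 1) + 0)  =[add_zero →]=  (c * 1)    ⊢ (- ((c * 1) + 0))
(6) (c * 1)  =[mul_one →]=  c    ⊢ (- (c + 0))
(7) (c + 0)  =[add_zero →]=  c    ⊢ cost 2, within 2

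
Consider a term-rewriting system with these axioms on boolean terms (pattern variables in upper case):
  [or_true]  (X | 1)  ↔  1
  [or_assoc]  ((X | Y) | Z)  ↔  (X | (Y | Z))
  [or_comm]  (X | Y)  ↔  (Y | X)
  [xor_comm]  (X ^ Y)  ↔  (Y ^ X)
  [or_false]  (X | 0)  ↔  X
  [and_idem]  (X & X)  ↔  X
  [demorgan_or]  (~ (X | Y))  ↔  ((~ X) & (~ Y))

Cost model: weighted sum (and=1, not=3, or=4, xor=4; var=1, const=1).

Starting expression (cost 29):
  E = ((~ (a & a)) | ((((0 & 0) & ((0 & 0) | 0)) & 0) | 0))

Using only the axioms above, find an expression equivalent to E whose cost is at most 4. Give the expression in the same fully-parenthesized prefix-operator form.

(~ a)   [cost 4]

1. [or_false →] ((0 & 0) | 0)  →  (0 & 0);  E = ((~ (a & a)) | ((((0 & 0) & (0 & 0)) & 0) | 0))
2. [and_idem →] ((0 & 0) & (0 & 0))  →  (0 & 0);  E = ((~ (a & a)) | (((0 & 0) & 0) | 0))
3. [and_idem →] (0 & 0)  →  0;  E = ((~ (a & a)) | ((0 & 0) | 0))
4. [and_idem →] (a & a)  →  a;  E = ((~ a) | ((0 & 0) | 0))
5. [and_idem →] (0 & 0)  →  0;  E = ((~ a) | (0 | 0))
6. [or_false →] (0 | 0)  →  0;  E = ((~ a) | 0)
7. [or_false →] ((~ a) | 0)  →  (~ a);  cost 4 ≤ 4, done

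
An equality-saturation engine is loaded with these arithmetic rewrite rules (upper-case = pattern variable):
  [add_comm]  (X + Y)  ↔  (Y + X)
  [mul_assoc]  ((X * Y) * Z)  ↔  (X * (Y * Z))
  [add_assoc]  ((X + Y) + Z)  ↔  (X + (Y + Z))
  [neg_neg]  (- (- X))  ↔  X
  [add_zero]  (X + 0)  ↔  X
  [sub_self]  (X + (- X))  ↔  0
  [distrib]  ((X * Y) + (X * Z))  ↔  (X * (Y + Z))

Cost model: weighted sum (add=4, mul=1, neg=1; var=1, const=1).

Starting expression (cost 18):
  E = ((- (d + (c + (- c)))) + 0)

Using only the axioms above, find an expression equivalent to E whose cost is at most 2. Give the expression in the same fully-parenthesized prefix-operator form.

1. [sub_self →] (c + (- c))  →  0;  E = ((- (d + 0)) + 0)
2. [add_zero →] (d + 0)  →  d;  E = ((- d) + 0)
3. [add_zero →] ((- d) + 0)  →  (- d);  cost 2 ≤ 2, done

(- d)   [cost 2]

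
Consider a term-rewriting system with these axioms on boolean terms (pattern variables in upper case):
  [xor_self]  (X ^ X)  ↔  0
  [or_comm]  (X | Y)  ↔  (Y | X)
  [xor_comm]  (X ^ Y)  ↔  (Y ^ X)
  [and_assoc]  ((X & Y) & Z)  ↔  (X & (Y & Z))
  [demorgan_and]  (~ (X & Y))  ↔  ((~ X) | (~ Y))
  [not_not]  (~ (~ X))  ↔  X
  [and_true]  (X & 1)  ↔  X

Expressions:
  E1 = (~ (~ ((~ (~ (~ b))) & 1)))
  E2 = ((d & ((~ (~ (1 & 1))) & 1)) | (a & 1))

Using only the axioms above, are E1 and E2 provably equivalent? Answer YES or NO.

The axioms are sound identities: if E1 ↔* E2 then E1 and E2 evaluate identically under any assignment.
Under a=0, b=0, d=0: E1 evaluates to 1, E2 to 0. Distinct ⇒ no rewrite sequence connects them.

NO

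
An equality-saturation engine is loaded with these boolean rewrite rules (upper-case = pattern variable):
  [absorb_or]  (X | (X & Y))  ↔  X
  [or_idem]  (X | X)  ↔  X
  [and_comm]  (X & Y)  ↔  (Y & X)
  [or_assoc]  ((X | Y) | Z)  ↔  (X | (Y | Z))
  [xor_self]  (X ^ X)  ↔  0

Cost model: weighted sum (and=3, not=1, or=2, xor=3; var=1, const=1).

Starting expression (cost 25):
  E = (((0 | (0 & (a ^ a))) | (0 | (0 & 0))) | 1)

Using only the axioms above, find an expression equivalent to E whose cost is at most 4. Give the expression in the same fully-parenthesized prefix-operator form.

(0 | 1)   [cost 4]

step 1: xor_self (→) rewrites (a ^ a) into 0, now (((0 | (0 & 0)) | (0 | (0 & 0))) | 1)
step 2: or_idem (→) rewrites ((0 | (0 & 0)) | (0 | (0 & 0))) into (0 | (0 & 0)), now ((0 | (0 & 0)) | 1)
step 3: absorb_or (→) rewrites (0 | (0 & 0)) into 0, reaching cost 4 (bound 4)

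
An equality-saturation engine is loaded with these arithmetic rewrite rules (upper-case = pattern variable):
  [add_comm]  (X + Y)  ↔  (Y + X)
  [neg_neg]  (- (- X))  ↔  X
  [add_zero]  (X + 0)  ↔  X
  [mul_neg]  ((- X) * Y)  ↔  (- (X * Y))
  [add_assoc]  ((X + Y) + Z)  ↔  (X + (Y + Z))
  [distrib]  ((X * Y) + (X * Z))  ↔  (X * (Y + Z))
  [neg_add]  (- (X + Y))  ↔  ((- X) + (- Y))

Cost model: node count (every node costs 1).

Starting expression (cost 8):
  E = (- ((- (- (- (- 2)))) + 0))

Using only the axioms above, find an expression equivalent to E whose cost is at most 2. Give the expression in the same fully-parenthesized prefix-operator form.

(- 2)   [cost 2]

(1) (- (- (- (- 2))))  =[neg_neg →]=  (- (- 2))    ⊢ (- ((- (- 2)) + 0))
(2) (- (- 2))  =[neg_neg →]=  2    ⊢ (- (2 + 0))
(3) (2 + 0)  =[add_zero →]=  2    ⊢ cost 2, within 2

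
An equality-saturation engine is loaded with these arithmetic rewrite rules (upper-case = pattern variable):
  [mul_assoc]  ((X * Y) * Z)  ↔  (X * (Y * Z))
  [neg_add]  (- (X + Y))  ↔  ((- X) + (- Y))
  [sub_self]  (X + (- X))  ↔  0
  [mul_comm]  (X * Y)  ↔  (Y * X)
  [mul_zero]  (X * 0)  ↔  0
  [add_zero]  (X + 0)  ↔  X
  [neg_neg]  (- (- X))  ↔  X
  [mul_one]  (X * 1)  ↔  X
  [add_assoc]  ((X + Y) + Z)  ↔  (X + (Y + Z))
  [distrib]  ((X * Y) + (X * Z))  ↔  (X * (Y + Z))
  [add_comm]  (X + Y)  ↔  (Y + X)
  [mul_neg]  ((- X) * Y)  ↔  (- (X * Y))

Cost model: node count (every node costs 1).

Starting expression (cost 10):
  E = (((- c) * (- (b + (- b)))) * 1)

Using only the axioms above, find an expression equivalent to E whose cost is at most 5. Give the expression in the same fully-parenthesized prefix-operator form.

1. [mul_comm →] ((- c) * (- (b + (- b))))  →  ((- (b + (- b))) * (- c));  E = (((- (b + (- b))) * (- c)) * 1)
2. [mul_one →] (((- (b + (- b))) * (- c)) * 1)  →  ((- (b + (- b))) * (- c))
3. [sub_self →] (b + (- b))  →  0;  cost 5 ≤ 5, done

((- 0) * (- c))   [cost 5]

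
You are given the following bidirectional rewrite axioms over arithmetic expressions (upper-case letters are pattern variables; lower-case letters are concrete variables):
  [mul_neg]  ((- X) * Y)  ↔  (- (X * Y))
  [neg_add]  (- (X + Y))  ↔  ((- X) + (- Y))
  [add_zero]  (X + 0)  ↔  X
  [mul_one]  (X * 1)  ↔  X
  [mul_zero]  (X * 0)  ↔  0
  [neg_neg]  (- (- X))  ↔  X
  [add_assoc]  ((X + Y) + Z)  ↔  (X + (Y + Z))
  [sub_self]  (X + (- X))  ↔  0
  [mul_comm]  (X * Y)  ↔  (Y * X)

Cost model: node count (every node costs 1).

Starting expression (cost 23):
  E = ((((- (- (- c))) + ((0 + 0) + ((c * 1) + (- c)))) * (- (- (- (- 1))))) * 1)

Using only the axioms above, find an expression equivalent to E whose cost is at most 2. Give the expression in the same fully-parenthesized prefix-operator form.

step 1: mul_one (→) rewrites ((((- (- (- c))) + ((0 + 0) + ((c * 1) + (- c)))) * (- (- (- (- 1))))) * 1) into (((- (- (- c))) + ((0 + 0) + ((c * 1) + (- c)))) * (- (- (- (- 1)))))
step 2: mul_one (→) rewrites (c * 1) into c, now (((- (- (- c))) + ((0 + 0) + (c + (- c)))) * (- (- (- (- 1)))))
step 3: add_zero (→) rewrites (0 + 0) into 0, now (((- (- (- c))) + (0 + (c + (- c)))) * (- (- (- (- 1)))))
step 4: neg_neg (→) rewrites (- (- 1)) into 1, now (((- (- (- c))) + (0 + (c + (- c)))) * (- (- 1)))
step 5: sub_self (→) rewrites (c + (- c)) into 0, now (((- (- (- c))) + (0 + 0)) * (- (- 1)))
step 6: neg_neg (→) rewrites (- (- c)) into c, now (((- c) + (0 + 0)) * (- (- 1)))
step 7: neg_neg (→) rewrites (- (- 1)) into 1, now (((- c) + (0 + 0)) * 1)
step 8: add_zero (→) rewrites (0 + 0) into 0, now (((- c) + 0) * 1)
step 9: mul_one (→) rewrites (((- c) + 0) * 1) into ((- c) + 0)
step 10: add_zero (→) rewrites ((- c) + 0) into (- c), reaching cost 2 (bound 2)

(- c)   [cost 2]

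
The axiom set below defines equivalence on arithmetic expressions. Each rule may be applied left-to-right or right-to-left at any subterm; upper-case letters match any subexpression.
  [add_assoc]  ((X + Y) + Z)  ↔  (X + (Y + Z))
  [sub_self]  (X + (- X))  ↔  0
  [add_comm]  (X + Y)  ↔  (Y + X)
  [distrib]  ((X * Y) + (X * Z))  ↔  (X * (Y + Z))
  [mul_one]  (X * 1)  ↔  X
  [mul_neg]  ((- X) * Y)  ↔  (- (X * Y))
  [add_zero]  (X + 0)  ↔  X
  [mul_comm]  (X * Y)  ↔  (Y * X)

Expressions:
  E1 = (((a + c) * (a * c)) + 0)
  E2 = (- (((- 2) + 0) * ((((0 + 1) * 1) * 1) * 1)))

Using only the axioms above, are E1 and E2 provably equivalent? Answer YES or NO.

The axioms are sound identities: if E1 ↔* E2 then E1 and E2 evaluate identically under any assignment.
Under a=0, c=0: E1 evaluates to 0, E2 to 2. Distinct ⇒ no rewrite sequence connects them.

NO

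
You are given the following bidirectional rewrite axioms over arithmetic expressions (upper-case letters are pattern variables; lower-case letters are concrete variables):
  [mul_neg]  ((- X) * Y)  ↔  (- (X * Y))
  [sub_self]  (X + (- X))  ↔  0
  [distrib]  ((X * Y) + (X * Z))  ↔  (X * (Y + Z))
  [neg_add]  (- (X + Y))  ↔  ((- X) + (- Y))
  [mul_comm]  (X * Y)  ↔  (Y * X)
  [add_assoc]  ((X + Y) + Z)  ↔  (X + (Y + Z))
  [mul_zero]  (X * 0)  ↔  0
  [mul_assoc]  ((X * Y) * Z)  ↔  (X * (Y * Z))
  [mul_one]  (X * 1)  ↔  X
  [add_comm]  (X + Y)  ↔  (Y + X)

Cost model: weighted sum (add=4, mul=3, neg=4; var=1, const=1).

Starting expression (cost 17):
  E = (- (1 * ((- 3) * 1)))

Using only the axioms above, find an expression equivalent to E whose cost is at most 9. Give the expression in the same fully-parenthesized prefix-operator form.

(1) (1 * ((- 3) * 1))  =[mul_comm →]=  (((- 3) * 1) * 1)    ⊢ (- (((- 3) * 1) * 1))
(2) ((- 3) * 1)  =[mul_one →]=  (- 3)    ⊢ (- ((- 3) * 1))
(3) ((- 3) * 1)  =[mul_one →]=  (- 3)    ⊢ cost 9, within 9

(- (- 3))   [cost 9]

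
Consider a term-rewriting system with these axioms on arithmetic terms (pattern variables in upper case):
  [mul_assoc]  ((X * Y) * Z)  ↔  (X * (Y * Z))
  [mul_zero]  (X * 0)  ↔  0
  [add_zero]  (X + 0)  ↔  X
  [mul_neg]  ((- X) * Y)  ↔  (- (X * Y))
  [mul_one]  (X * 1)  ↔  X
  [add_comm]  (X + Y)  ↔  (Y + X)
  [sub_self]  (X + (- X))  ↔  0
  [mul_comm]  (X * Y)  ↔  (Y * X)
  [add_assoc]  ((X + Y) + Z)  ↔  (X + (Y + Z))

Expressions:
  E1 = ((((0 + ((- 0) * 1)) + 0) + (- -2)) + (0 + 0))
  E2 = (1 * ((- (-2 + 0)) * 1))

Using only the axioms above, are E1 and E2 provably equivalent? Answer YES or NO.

YES

(1) ((- 0) * 1)  =[mul_one →]=  (- 0)    ⊢ ((((0 + (- 0)) + 0) + (- -2)) + (0 + 0))
(2) (0 + 0)  =[add_zero →]=  0    ⊢ ((((0 + (- 0)) + 0) + (- -2)) + 0)
(3) (((0 + (- 0)) + 0) + (- -2))  =[add_comm →]=  ((- -2) + ((0 + (- 0)) + 0))    ⊢ (((- -2) + ((0 + (- 0)) + 0)) + 0)
(4) (((- -2) + ((0 + (- 0)) + 0)) + 0)  =[add_zero →]=  ((- -2) + ((0 + (- 0)) + 0))
(5) ((0 + (- 0)) + 0)  =[add_zero →]=  (0 + (- 0))    ⊢ ((- -2) + (0 + (- 0)))
(6) (0 + (- 0))  =[sub_self →]=  0    ⊢ ((- -2) + 0)
(7) ((- -2) + 0)  =[add_zero →]=  (- -2)
(8) -2  =[add_zero ←]=  (-2 + 0)    ⊢ (- (-2 + 0))
(9) (-2 + 0)  =[mul_one ←]=  ((-2 + 0) * 1)    ⊢ (- ((-2 + 0) * 1))
(10) (- ((-2 + 0) * 1))  =[mul_neg ←]=  ((- (-2 + 0)) * 1)
(11) ((- (-2 + 0)) * 1)  =[mul_comm →]=  (1 * (- (-2 + 0)))
(12) (- (-2 + 0))  =[mul_one ←]=  ((- (-2 + 0)) * 1)    ⊢ E2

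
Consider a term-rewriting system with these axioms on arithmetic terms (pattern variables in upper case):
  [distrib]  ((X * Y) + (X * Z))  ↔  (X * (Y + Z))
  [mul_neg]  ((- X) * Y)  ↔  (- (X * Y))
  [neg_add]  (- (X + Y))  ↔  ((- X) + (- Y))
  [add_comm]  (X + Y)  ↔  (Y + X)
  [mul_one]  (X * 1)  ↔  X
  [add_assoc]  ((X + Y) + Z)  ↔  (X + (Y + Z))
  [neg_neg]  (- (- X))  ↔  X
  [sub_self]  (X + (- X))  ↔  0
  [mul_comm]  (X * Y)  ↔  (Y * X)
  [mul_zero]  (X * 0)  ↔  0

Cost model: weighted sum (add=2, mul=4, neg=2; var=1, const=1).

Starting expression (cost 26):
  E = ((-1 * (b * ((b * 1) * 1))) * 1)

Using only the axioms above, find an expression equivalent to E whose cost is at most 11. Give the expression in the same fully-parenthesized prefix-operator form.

(-1 * (b * b))   [cost 11]

1. [mul_one →] ((-1 * (b * ((b * 1) * 1))) * 1)  →  (-1 * (b * ((b * 1) * 1)))
2. [mul_comm →] (b * ((b * 1) * 1))  →  (((b * 1) * 1) * b);  E = (-1 * (((b * 1) * 1) * b))
3. [mul_one →] ((b * 1) * 1)  →  (b * 1);  E = (-1 * ((b * 1) * b))
4. [mul_one →] (b * 1)  →  b;  cost 11 ≤ 11, done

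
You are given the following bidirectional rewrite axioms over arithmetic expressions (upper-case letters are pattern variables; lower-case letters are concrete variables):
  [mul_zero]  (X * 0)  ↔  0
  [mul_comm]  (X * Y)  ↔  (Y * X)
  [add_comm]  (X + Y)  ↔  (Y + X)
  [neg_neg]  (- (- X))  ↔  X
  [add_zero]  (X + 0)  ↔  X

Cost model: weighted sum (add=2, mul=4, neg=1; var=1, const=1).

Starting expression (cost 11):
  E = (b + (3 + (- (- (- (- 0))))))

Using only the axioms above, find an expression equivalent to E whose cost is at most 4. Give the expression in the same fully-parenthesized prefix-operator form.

step 1: neg_neg (→) rewrites (- (- (- (- 0)))) into (- (- 0)), now (b + (3 + (- (- 0))))
step 2: neg_neg (→) rewrites (- (- 0)) into 0, now (b + (3 + 0))
step 3: add_zero (→) rewrites (3 + 0) into 3, reaching cost 4 (bound 4)

(b + 3)   [cost 4]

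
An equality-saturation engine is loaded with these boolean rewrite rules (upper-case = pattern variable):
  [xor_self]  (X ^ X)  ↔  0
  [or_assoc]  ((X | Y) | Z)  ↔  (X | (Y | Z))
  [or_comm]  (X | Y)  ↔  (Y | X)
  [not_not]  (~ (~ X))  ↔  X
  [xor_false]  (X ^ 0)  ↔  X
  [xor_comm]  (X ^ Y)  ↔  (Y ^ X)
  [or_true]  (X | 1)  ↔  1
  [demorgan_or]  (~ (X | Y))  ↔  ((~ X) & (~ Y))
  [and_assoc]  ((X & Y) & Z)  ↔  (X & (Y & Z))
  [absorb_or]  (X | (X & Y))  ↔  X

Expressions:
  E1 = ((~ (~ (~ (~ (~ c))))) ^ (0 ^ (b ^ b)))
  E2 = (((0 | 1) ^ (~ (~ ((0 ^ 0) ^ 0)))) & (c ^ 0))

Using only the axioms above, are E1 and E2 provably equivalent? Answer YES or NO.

All listed rules preserve value, hence provable equivalence implies equal values everywhere; look for a separating assignment.
b=0, c=0 gives E1 ↦ 1, E2 ↦ 0; values differ ⇒ not provably equivalent.

NO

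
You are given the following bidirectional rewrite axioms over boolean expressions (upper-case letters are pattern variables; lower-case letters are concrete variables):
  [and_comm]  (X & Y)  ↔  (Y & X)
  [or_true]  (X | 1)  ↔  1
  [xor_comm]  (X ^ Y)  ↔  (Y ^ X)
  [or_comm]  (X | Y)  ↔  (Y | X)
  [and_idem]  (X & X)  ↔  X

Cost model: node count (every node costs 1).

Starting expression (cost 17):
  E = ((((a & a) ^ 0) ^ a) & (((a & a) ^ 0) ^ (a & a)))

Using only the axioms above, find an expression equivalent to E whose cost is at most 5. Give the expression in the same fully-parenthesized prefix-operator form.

step 1: and_idem (→) rewrites (a & a) into a, now ((((a & a) ^ 0) ^ a) & (((a & a) ^ 0) ^ a))
step 2: and_idem (→) rewrites ((((a & a) ^ 0) ^ a) & (((a & a) ^ 0) ^ a)) into (((a & a) ^ 0) ^ a)
step 3: and_idem (→) rewrites (a & a) into a, reaching cost 5 (bound 5)

((a ^ 0) ^ a)   [cost 5]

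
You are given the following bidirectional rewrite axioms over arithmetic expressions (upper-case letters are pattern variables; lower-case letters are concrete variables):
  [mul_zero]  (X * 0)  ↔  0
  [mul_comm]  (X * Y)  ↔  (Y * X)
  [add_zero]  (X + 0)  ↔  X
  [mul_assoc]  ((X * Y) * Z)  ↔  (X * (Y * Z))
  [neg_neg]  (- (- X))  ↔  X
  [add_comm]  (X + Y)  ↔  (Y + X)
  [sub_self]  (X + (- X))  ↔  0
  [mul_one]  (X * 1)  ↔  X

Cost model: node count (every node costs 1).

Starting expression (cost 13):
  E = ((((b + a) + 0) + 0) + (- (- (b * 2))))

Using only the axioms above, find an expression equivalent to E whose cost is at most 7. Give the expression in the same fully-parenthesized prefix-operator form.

((b + a) + (b * 2))   [cost 7]

(1) (- (- (b * 2)))  =[neg_neg →]=  (b * 2)    ⊢ ((((b + a) + 0) + 0) + (b * 2))
(2) ((b + a) + 0)  =[add_zero →]=  (b + a)    ⊢ (((b + a) + 0) + (b * 2))
(3) ((b + a) + 0)  =[add_zero →]=  (b + a)    ⊢ cost 7, within 7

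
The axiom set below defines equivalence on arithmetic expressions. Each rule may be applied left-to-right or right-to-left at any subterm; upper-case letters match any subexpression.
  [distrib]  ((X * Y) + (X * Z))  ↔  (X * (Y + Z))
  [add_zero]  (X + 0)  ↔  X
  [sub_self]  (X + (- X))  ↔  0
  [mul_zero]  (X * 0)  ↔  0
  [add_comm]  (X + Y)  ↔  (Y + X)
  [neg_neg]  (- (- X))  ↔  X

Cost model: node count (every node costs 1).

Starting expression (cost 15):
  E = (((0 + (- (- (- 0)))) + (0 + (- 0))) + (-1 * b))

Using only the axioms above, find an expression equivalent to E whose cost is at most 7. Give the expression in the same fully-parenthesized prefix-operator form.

1. [neg_neg →] (- (- (- 0)))  →  (- 0);  E = (((0 + (- 0)) + (0 + (- 0))) + (-1 * b))
2. [sub_self →] (0 + (- 0))  →  0;  E = (((0 + (- 0)) + 0) + (-1 * b))
3. [sub_self →] (0 + (- 0))  →  0;  cost 7 ≤ 7, done

((0 + 0) + (-1 * b))   [cost 7]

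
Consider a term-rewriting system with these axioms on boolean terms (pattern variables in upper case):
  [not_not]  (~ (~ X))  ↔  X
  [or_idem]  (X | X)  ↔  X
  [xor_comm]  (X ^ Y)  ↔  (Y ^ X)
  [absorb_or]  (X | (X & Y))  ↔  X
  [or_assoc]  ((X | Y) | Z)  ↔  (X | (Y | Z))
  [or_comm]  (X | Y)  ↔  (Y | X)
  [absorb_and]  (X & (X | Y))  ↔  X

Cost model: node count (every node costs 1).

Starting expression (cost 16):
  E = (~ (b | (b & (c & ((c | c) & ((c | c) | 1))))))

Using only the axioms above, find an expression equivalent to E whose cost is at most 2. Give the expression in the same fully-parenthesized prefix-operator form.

(1) ((c | c) & ((c | c) | 1))  =[absorb_and →]=  (c | c)    ⊢ (~ (b | (b & (c & (c | c)))))
(2) (c & (c | c))  =[absorb_and →]=  c    ⊢ (~ (b | (b & c)))
(3) (b | (b & c))  =[absorb_or →]=  b    ⊢ cost 2, within 2

(~ b)   [cost 2]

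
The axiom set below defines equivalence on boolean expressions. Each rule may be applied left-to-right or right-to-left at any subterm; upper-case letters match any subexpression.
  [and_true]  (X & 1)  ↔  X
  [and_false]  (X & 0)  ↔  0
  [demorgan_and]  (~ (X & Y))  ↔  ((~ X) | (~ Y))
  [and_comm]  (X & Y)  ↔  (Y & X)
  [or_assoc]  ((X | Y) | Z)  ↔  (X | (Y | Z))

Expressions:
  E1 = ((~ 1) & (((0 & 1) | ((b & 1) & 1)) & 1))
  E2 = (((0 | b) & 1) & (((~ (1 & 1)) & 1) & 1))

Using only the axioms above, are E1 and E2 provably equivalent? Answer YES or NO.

YES

step 1: and_true (→) rewrites (b & 1) into b, now ((~ 1) & (((0 & 1) | (b & 1)) & 1))
step 2: and_true (→) rewrites (0 & 1) into 0, now ((~ 1) & ((0 | (b & 1)) & 1))
step 3: and_true (→) rewrites ((0 | (b & 1)) & 1) into (0 | (b & 1)), now ((~ 1) & (0 | (b & 1)))
step 4: and_true (→) rewrites (b & 1) into b, now ((~ 1) & (0 | b))
step 5: and_true (←) rewrites (0 | b) into ((0 | b) & 1), now ((~ 1) & ((0 | b) & 1))
step 6: and_true (←) rewrites 1 into (1 & 1), now ((~ (1 & 1)) & ((0 | b) & 1))
step 7: and_comm (→) rewrites ((~ (1 & 1)) & ((0 | b) & 1)) into (((0 | b) & 1) & (~ (1 & 1)))
step 8: and_true (←) rewrites (~ (1 & 1)) into ((~ (1 & 1)) & 1), now (((0 | b) & 1) & ((~ (1 & 1)) & 1))
step 9: and_true (←) rewrites (~ (1 & 1)) into ((~ (1 & 1)) & 1), which is E2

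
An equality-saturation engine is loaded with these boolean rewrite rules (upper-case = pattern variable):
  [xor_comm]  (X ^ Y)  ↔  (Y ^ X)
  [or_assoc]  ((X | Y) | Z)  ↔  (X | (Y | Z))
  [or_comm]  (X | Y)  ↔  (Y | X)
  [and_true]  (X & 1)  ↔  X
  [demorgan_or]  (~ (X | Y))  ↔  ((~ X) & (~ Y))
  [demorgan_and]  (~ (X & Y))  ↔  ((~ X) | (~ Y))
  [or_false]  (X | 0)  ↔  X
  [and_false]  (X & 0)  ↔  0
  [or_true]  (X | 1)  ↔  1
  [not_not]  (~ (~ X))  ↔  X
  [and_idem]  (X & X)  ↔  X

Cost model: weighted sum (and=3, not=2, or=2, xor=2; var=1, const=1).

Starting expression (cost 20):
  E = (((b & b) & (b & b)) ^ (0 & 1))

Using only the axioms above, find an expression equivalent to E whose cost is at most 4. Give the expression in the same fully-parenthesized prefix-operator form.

step 1: and_idem (→) rewrites ((b & b) & (b & b)) into (b & b), now ((b & b) ^ (0 & 1))
step 2: and_idem (→) rewrites (b & b) into b, now (b ^ (0 & 1))
step 3: and_true (→) rewrites (0 & 1) into 0, reaching cost 4 (bound 4)

(b ^ 0)   [cost 4]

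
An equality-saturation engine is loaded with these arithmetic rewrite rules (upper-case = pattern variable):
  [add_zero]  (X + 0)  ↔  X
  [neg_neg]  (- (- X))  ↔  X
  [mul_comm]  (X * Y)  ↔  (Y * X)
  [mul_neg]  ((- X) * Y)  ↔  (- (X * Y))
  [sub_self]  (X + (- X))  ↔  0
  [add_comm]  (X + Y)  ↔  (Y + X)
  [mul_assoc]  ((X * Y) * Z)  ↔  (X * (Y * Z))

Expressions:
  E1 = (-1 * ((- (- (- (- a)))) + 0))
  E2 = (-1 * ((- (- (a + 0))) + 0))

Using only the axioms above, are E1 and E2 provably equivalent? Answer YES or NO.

step 1: add_zero (→) rewrites ((- (- (- (- a)))) + 0) into (- (- (- (- a)))), now (-1 * (- (- (- (- a)))))
step 2: neg_neg (→) rewrites (- (- (- (- a)))) into (- (- a)), now (-1 * (- (- a)))
step 3: neg_neg (→) rewrites (- (- a)) into a, now (-1 * a)
step 4: add_zero (←) rewrites a into (a + 0), now (-1 * (a + 0))
step 5: add_zero (←) rewrites (a + 0) into ((a + 0) + 0), now (-1 * ((a + 0) + 0))
step 6: neg_neg (←) rewrites (a + 0) into (- (- (a + 0))), which is E2

YES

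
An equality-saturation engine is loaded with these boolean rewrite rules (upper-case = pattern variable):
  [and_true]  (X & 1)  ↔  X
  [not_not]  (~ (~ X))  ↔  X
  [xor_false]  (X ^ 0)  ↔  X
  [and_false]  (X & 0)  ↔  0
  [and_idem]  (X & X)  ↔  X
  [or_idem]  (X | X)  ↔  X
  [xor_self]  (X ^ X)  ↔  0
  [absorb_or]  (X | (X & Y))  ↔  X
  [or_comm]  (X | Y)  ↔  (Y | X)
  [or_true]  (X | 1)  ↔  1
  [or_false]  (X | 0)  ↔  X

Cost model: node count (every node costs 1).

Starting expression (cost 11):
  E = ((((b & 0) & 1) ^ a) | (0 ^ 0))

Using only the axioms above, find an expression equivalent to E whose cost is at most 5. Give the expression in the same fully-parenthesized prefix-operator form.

(1) (0 ^ 0)  =[xor_false →]=  0    ⊢ ((((b & 0) & 1) ^ a) | 0)
(2) ((b & 0) & 1)  =[and_true →]=  (b & 0)    ⊢ (((b & 0) ^ a) | 0)
(3) (((b & 0) ^ a) | 0)  =[or_false →]=  ((b & 0) ^ a)    ⊢ cost 5, within 5

((b & 0) ^ a)   [cost 5]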